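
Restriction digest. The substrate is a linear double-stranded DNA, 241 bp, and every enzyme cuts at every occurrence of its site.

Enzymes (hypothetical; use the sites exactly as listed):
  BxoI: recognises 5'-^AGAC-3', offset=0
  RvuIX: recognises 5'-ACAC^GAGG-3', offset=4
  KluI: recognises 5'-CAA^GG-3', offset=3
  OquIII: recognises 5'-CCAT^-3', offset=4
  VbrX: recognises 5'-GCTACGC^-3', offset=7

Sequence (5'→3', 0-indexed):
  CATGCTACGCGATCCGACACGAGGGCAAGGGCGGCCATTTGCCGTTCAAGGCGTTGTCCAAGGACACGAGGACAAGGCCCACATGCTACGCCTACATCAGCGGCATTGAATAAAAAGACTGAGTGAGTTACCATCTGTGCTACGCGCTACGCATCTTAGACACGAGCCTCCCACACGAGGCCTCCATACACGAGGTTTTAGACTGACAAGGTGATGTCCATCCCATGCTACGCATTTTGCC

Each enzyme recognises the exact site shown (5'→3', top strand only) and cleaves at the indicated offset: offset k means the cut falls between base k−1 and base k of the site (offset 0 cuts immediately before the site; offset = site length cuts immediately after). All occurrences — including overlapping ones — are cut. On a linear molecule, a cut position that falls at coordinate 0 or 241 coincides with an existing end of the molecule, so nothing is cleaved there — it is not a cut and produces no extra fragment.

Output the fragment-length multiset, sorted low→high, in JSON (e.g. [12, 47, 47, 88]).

Per-enzyme occurrences:
  BxoI AGAC/0: at [115, 157, 199] ⇒ [115, 157, 199]
  RvuIX ACACGAGG/4: at [16, 63, 172, 187] ⇒ [20, 67, 176, 191]
  KluI CAAGG/3: at [25, 46, 58, 72, 206] ⇒ [28, 49, 61, 75, 209]
  OquIII CCAT/4: at [34, 130, 183, 217, 222] ⇒ [38, 134, 187, 221, 226]
  VbrX GCTACGC/7: at [3, 84, 138, 145, 226] ⇒ [10, 91, 145, 152, 233]

Pooled cuts: [10, 20, 28, 38, 49, 61, 67, 75, 91, 115, 134, 145, 152, 157, 176, 187, 191, 199, 209, 221, 226, 233]

Fragment lengths:
  [0,10): 10 bp
  [10,20): 10 bp
  [20,28): 8 bp
  [28,38): 10 bp
  [38,49): 11 bp
  [49,61): 12 bp
  [61,67): 6 bp
  [67,75): 8 bp
  [75,91): 16 bp
  [91,115): 24 bp
  [115,134): 19 bp
  [134,145): 11 bp
  [145,152): 7 bp
  [152,157): 5 bp
  [157,176): 19 bp
  [176,187): 11 bp
  [187,191): 4 bp
  [191,199): 8 bp
  [199,209): 10 bp
  [209,221): 12 bp
  [221,226): 5 bp
  [226,233): 7 bp
  [233,241): 8 bp

[4,5,5,6,7,7,8,8,8,8,10,10,10,10,11,11,11,12,12,16,19,19,24]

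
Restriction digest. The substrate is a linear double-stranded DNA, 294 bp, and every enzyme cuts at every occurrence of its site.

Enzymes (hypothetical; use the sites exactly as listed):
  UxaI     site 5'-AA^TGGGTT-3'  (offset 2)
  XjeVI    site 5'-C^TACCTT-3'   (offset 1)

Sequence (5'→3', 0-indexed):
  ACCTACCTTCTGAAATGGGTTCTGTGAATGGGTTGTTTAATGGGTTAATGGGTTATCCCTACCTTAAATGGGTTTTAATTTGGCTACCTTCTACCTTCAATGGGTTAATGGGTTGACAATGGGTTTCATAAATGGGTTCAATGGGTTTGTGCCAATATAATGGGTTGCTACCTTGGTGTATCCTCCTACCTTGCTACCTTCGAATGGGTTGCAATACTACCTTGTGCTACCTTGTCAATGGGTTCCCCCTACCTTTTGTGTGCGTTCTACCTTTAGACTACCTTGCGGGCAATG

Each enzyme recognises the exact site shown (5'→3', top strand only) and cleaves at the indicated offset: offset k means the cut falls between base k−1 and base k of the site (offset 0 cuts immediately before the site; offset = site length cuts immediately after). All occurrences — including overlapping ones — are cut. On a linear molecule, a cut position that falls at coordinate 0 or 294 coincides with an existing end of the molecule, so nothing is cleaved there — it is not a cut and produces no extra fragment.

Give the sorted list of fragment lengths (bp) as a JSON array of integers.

[3,7,8,8,8,8,9,9,9,10,10,11,11,11,11,11,12,12,13,13,13,16,16,18,18,19]

Per-enzyme occurrences:
  UxaI (AATGGGTT, off=2): starts [13, 26, 38, 46, 66, 98, 106, 117, 130, 139, 158, 202, 236] → cuts [15, 28, 40, 48, 68, 100, 108, 119, 132, 141, 160, 204, 238]
  XjeVI (CTACCTT, off=1): starts [2, 58, 83, 90, 167, 185, 193, 216, 226, 248, 266, 277] → cuts [3, 59, 84, 91, 168, 186, 194, 217, 227, 249, 267, 278]

Pooled cuts: [3, 15, 28, 40, 48, 59, 68, 84, 91, 100, 108, 119, 132, 141, 160, 168, 186, 194, 204, 217, 227, 238, 249, 267, 278]

Fragments:
  [0,3): 3 bp
  [3,15): 12 bp
  [15,28): 13 bp
  [28,40): 12 bp
  [40,48): 8 bp
  [48,59): 11 bp
  [59,68): 9 bp
  [68,84): 16 bp
  [84,91): 7 bp
  [91,100): 9 bp
  [100,108): 8 bp
  [108,119): 11 bp
  [119,132): 13 bp
  [132,141): 9 bp
  [141,160): 19 bp
  [160,168): 8 bp
  [168,186): 18 bp
  [186,194): 8 bp
  [194,204): 10 bp
  [204,217): 13 bp
  [217,227): 10 bp
  [227,238): 11 bp
  [238,249): 11 bp
  [249,267): 18 bp
  [267,278): 11 bp
  [278,294): 16 bp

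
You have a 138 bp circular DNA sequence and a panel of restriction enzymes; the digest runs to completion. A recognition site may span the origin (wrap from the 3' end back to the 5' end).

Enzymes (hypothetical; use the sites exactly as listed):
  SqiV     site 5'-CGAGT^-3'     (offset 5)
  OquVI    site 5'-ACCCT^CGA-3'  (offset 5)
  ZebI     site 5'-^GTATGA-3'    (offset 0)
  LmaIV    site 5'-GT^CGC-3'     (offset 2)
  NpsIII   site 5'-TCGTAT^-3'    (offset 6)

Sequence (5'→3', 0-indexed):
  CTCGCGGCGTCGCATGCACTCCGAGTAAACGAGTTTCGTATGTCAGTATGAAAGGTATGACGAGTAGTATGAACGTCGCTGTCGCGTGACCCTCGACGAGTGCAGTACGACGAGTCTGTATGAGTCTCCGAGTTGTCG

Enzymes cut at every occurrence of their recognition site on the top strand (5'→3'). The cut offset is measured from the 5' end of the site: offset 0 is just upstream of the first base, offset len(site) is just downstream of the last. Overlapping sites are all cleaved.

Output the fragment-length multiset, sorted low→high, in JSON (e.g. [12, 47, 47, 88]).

Scan for sites:
  SqiV CGAGT/5: at [21, 29, 60, 96, 110, 128] ⇒ [26, 34, 65, 101, 115, 133]
  OquVI ACCCTCGA/5: at [88] ⇒ [93]
  ZebI GTATGA/0: at [45, 54, 66, 117] ⇒ [45, 54, 66, 117]
  LmaIV GTCGC/2: at [8, 74, 80, 134] ⇒ [10, 76, 82, 136]
  NpsIII TCGTAT/6: at [35] ⇒ [41]

All cut coordinates (distinct, sorted): [10, 26, 34, 41, 45, 54, 65, 66, 76, 82, 93, 101, 115, 117, 133, 136]

Fragment lengths:
  10→26: 16 bp
  26→34: 8 bp
  34→41: 7 bp
  41→45: 4 bp
  45→54: 9 bp
  54→65: 11 bp
  65→66: 1 bp
  66→76: 10 bp
  76→82: 6 bp
  82→93: 11 bp
  93→101: 8 bp
  101→115: 14 bp
  115→117: 2 bp
  117→133: 16 bp
  133→136: 3 bp
  136→10 (wrap): 138-136+10 = 12 bp

[1,2,3,4,6,7,8,8,9,10,11,11,12,14,16,16]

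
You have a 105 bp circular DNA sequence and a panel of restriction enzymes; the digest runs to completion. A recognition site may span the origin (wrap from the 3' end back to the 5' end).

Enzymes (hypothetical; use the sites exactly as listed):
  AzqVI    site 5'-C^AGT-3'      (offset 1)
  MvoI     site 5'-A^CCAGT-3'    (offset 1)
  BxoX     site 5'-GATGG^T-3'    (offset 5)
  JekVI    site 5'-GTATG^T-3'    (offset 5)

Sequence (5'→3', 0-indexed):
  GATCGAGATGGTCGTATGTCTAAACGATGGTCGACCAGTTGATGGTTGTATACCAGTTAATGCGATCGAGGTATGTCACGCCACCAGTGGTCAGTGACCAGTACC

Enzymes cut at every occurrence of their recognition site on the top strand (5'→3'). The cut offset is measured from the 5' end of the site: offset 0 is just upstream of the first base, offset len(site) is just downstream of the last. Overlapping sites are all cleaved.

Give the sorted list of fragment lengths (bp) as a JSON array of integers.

[2,2,2,2,4,5,7,7,7,8,9,12,17,21]

Site scan:
  AzqVI (CAGT, off=1): starts [35, 53, 84, 91, 98] → cuts [36, 54, 85, 92, 99]
  MvoI (ACCAGT, off=1): starts [33, 51, 82, 96] → cuts [34, 52, 83, 97]
  BxoX (GATGGT, off=5): starts [6, 25, 40] → cuts [11, 30, 45]
  JekVI (GTATGT, off=5): starts [13, 70] → cuts [18, 75]

Pooled cuts: [11, 18, 30, 34, 36, 45, 52, 54, 75, 83, 85, 92, 97, 99]

Fragments:
  11→18: 7 bp
  18→30: 12 bp
  30→34: 4 bp
  34→36: 2 bp
  36→45: 9 bp
  45→52: 7 bp
  52→54: 2 bp
  54→75: 21 bp
  75→83: 8 bp
  83→85: 2 bp
  85→92: 7 bp
  92→97: 5 bp
  97→99: 2 bp
  99→11 (wrap): 105-99+11 = 17 bp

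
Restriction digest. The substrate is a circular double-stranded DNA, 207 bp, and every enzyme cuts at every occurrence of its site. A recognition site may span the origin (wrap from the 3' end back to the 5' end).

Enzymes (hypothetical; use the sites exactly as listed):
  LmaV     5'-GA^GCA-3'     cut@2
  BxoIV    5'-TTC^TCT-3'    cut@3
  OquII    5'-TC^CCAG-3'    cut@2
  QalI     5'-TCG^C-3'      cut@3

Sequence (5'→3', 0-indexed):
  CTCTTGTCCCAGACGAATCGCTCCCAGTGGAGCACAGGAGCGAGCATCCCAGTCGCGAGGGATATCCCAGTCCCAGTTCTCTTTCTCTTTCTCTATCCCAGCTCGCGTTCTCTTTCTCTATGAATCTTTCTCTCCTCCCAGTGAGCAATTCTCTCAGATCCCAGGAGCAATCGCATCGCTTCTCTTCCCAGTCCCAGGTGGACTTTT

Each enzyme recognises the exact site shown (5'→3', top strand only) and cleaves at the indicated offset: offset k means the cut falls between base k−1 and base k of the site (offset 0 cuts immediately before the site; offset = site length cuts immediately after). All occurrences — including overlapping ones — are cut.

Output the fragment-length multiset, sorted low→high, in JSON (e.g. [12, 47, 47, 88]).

[3,4,5,5,5,5,6,6,6,6,6,6,6,7,7,7,7,7,7,7,8,8,9,11,12,12,14,15]

Scan for sites:
  LmaV (GAGCA, off=2): starts [29, 41, 142, 164] → cuts [31, 43, 144, 166]
  BxoIV (TTCTCT, off=3): starts [76, 82, 88, 107, 113, 127, 148, 179, 205] → cuts [1, 79, 85, 91, 110, 116, 130, 151, 182]
  OquII (TCCCAG, off=2): starts [6, 21, 46, 64, 70, 95, 135, 158, 185, 191] → cuts [8, 23, 48, 66, 72, 97, 137, 160, 187, 193]
  QalI (TCGC, off=3): starts [17, 52, 102, 170, 175] → cuts [20, 55, 105, 173, 178]

All cut coordinates (distinct, sorted): [1, 8, 20, 23, 31, 43, 48, 55, 66, 72, 79, 85, 91, 97, 105, 110, 116, 130, 137, 144, 151, 160, 166, 173, 178, 182, 187, 193]

Fragment lengths:
  1→8: 7 bp
  8→20: 12 bp
  20→23: 3 bp
  23→31: 8 bp
  31→43: 12 bp
  43→48: 5 bp
  48→55: 7 bp
  55→66: 11 bp
  66→72: 6 bp
  72→79: 7 bp
  79→85: 6 bp
  85→91: 6 bp
  91→97: 6 bp
  97→105: 8 bp
  105→110: 5 bp
  110→116: 6 bp
  116→130: 14 bp
  130→137: 7 bp
  137→144: 7 bp
  144→151: 7 bp
  151→160: 9 bp
  160→166: 6 bp
  166→173: 7 bp
  173→178: 5 bp
  178→182: 4 bp
  182→187: 5 bp
  187→193: 6 bp
  193→1 (wrap): 207-193+1 = 15 bp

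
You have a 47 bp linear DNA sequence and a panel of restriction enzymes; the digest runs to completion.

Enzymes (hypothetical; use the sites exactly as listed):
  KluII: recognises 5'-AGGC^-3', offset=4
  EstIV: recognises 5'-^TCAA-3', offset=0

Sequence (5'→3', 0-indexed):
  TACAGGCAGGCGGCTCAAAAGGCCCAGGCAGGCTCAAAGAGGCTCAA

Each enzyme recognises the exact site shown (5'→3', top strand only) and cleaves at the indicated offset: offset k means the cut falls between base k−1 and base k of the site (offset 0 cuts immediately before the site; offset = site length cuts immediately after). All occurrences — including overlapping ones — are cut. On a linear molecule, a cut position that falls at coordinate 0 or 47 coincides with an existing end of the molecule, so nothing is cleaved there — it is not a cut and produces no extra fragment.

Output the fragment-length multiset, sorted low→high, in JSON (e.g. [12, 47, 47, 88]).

[3,4,4,4,6,7,9,10]

Site scan:
  KluII (AGGC, off=4): starts [3, 7, 19, 25, 29, 39] → cuts [7, 11, 23, 29, 33, 43]
  EstIV (TCAA, off=0): starts [14, 33, 43] → cuts [14, 33, 43]

All cut coordinates (distinct, sorted): [7, 11, 14, 23, 29, 33, 43]

Fragment lengths:
  [0,7): 7 bp
  [7,11): 4 bp
  [11,14): 3 bp
  [14,23): 9 bp
  [23,29): 6 bp
  [29,33): 4 bp
  [33,43): 10 bp
  [43,47): 4 bp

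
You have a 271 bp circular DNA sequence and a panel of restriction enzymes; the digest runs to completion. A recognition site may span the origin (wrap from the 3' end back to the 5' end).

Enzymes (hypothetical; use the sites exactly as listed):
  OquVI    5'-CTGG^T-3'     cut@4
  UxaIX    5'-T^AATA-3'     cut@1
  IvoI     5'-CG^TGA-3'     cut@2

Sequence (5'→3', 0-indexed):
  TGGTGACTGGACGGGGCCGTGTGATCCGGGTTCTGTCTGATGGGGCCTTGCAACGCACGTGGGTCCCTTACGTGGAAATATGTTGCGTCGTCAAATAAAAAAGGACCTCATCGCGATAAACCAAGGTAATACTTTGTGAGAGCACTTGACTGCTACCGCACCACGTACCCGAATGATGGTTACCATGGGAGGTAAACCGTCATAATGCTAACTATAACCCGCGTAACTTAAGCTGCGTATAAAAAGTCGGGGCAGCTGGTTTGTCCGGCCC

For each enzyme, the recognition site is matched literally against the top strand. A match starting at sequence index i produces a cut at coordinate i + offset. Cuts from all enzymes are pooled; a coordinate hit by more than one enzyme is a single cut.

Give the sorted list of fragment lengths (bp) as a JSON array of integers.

Per-enzyme occurrences:
  OquVI (CTGGT, off=4): starts [255, 270] → cuts [3, 259]
  UxaIX (TAATA, off=1): starts [126] → cuts [127]
  IvoI (CGTGA, off=2): no sites

Pooled cuts: [3, 127, 259]

Fragments:
  3→127: 124 bp
  127→259: 132 bp
  259→3 (wrap): 271-259+3 = 15 bp

[15,124,132]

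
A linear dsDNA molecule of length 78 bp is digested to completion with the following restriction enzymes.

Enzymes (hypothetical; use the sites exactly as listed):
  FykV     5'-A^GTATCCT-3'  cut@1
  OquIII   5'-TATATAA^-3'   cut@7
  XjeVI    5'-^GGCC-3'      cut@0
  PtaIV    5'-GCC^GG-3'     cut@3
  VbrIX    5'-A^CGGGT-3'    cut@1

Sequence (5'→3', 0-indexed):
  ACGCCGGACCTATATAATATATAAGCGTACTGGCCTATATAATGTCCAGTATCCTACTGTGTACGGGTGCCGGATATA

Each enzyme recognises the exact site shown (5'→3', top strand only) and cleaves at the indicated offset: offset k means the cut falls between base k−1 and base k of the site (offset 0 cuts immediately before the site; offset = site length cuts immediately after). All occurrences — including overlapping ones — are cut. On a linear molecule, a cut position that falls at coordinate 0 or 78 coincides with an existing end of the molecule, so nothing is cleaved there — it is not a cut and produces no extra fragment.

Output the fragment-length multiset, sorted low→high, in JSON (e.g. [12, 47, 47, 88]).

Per-enzyme occurrences:
  FykV AGTATCCT/1: at [47] ⇒ [48]
  OquIII TATATAA/7: at [10, 17, 35] ⇒ [17, 24, 42]
  XjeVI GGCC/0: at [31] ⇒ [31]
  PtaIV GCCGG/3: at [2, 68] ⇒ [5, 71]
  VbrIX ACGGGT/1: at [62] ⇒ [63]

Pooled cuts: [5, 17, 24, 31, 42, 48, 63, 71]

Fragment lengths:
  [0,5): 5 bp
  [5,17): 12 bp
  [17,24): 7 bp
  [24,31): 7 bp
  [31,42): 11 bp
  [42,48): 6 bp
  [48,63): 15 bp
  [63,71): 8 bp
  [71,78): 7 bp

[5,6,7,7,7,8,11,12,15]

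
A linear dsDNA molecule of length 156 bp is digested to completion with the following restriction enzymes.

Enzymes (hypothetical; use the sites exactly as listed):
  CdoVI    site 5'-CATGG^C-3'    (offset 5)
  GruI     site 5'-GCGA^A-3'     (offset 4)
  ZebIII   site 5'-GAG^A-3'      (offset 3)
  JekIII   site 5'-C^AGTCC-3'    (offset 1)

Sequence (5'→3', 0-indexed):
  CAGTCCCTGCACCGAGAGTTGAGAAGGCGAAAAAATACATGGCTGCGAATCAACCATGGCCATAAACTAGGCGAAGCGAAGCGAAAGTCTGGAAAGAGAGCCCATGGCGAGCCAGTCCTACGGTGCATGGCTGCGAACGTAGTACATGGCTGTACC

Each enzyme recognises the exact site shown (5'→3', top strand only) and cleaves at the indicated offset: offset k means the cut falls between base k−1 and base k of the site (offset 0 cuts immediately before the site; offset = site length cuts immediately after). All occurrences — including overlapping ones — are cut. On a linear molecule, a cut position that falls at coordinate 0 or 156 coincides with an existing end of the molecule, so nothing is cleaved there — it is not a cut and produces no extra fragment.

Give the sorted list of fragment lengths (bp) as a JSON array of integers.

[1,5,5,6,6,6,7,7,7,9,11,12,13,14,15,15,17]

Site scan:
  CdoVI CATGGC/5: at [37, 54, 102, 125, 144] ⇒ [42, 59, 107, 130, 149]
  GruI GCGAA/4: at [26, 44, 70, 75, 80, 132] ⇒ [30, 48, 74, 79, 84, 136]
  ZebIII GAGA/3: at [13, 20, 95] ⇒ [16, 23, 98]
  JekIII CAGTCC/1: at [0, 112] ⇒ [1, 113]

All cut coordinates (distinct, sorted): [1, 16, 23, 30, 42, 48, 59, 74, 79, 84, 98, 107, 113, 130, 136, 149]

Fragment lengths:
  [0,1): 1 bp
  [1,16): 15 bp
  [16,23): 7 bp
  [23,30): 7 bp
  [30,42): 12 bp
  [42,48): 6 bp
  [48,59): 11 bp
  [59,74): 15 bp
  [74,79): 5 bp
  [79,84): 5 bp
  [84,98): 14 bp
  [98,107): 9 bp
  [107,113): 6 bp
  [113,130): 17 bp
  [130,136): 6 bp
  [136,149): 13 bp
  [149,156): 7 bp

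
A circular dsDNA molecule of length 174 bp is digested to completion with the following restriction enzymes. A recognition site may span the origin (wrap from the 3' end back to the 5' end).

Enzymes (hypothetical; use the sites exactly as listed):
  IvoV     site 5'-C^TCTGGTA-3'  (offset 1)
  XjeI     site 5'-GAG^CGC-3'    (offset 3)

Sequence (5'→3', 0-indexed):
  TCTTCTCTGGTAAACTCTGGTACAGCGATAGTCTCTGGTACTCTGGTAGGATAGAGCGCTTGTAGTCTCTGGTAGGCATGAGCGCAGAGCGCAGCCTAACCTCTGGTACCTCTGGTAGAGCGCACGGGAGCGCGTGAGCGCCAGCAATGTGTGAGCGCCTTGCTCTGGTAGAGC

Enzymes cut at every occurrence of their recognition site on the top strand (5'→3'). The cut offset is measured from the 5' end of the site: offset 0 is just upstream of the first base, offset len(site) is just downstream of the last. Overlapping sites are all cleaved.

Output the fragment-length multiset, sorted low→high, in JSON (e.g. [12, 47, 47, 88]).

Scan for sites:
  IvoV (CTCTGGTA, off=1): starts [4, 14, 32, 40, 66, 100, 109, 162] → cuts [5, 15, 33, 41, 67, 101, 110, 163]
  XjeI (GAGCGC, off=3): starts [53, 79, 86, 117, 127, 135, 152] → cuts [56, 82, 89, 120, 130, 138, 155]

Pooled cuts: [5, 15, 33, 41, 56, 67, 82, 89, 101, 110, 120, 130, 138, 155, 163]

Fragment lengths:
  5→15: 10 bp
  15→33: 18 bp
  33→41: 8 bp
  41→56: 15 bp
  56→67: 11 bp
  67→82: 15 bp
  82→89: 7 bp
  89→101: 12 bp
  101→110: 9 bp
  110→120: 10 bp
  120→130: 10 bp
  130→138: 8 bp
  138→155: 17 bp
  155→163: 8 bp
  163→5 (wrap): 174-163+5 = 16 bp

[7,8,8,8,9,10,10,10,11,12,15,15,16,17,18]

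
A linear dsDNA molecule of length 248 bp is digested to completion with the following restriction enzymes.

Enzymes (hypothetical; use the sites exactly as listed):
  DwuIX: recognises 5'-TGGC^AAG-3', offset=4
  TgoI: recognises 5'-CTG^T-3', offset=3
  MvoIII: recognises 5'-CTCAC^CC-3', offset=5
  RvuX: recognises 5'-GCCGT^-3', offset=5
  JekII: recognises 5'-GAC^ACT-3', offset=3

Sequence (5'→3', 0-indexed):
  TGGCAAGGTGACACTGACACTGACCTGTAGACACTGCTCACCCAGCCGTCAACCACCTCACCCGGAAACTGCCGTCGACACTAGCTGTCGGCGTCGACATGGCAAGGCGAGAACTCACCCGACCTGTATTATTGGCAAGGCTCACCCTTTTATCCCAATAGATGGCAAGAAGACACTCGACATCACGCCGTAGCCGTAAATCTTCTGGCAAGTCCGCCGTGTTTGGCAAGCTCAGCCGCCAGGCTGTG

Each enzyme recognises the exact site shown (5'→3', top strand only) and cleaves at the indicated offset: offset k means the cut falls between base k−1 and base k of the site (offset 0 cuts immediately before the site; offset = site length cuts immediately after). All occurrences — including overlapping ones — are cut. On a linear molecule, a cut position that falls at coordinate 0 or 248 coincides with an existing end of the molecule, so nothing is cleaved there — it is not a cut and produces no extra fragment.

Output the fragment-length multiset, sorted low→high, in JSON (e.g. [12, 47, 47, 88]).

Per-enzyme occurrences:
  DwuIX (TGGCAAG, off=4): starts [0, 99, 132, 162, 205, 223] → cuts [4, 103, 136, 166, 209, 227]
  TgoI (CTGT, off=3): starts [24, 84, 123, 243] → cuts [27, 87, 126, 246]
  MvoIII (CTCACCC, off=5): starts [36, 56, 113, 140] → cuts [41, 61, 118, 145]
  RvuX (GCCGT, off=5): starts [44, 70, 186, 192, 215] → cuts [49, 75, 191, 197, 220]
  JekII (GACACT, off=3): starts [9, 15, 29, 76, 171] → cuts [12, 18, 32, 79, 174]

All cut coordinates (distinct, sorted): [4, 12, 18, 27, 32, 41, 49, 61, 75, 79, 87, 103, 118, 126, 136, 145, 166, 174, 191, 197, 209, 220, 227, 246]

Fragment lengths:
  [0,4): 4 bp
  [4,12): 8 bp
  [12,18): 6 bp
  [18,27): 9 bp
  [27,32): 5 bp
  [32,41): 9 bp
  [41,49): 8 bp
  [49,61): 12 bp
  [61,75): 14 bp
  [75,79): 4 bp
  [79,87): 8 bp
  [87,103): 16 bp
  [103,118): 15 bp
  [118,126): 8 bp
  [126,136): 10 bp
  [136,145): 9 bp
  [145,166): 21 bp
  [166,174): 8 bp
  [174,191): 17 bp
  [191,197): 6 bp
  [197,209): 12 bp
  [209,220): 11 bp
  [220,227): 7 bp
  [227,246): 19 bp
  [246,248): 2 bp

[2,4,4,5,6,6,7,8,8,8,8,8,9,9,9,10,11,12,12,14,15,16,17,19,21]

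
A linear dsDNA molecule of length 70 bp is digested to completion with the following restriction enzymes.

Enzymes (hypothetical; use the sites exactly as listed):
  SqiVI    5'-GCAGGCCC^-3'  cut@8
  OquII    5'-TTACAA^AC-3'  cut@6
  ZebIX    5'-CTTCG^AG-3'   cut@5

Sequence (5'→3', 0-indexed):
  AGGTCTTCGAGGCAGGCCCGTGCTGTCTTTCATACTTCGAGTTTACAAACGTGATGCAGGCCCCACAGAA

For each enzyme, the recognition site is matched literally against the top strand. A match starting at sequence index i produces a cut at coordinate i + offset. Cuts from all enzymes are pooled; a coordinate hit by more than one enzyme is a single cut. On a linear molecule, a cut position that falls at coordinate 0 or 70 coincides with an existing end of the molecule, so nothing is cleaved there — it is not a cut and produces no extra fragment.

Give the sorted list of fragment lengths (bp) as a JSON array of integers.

[7,9,9,10,15,20]

Site scan:
  SqiVI (GCAGGCCC, off=8): starts [11, 55] → cuts [19, 63]
  OquII (TTACAAAC, off=6): starts [42] → cuts [48]
  ZebIX (CTTCGAG, off=5): starts [4, 34] → cuts [9, 39]

All cut coordinates (distinct, sorted): [9, 19, 39, 48, 63]

Fragments:
  [0,9): 9 bp
  [9,19): 10 bp
  [19,39): 20 bp
  [39,48): 9 bp
  [48,63): 15 bp
  [63,70): 7 bp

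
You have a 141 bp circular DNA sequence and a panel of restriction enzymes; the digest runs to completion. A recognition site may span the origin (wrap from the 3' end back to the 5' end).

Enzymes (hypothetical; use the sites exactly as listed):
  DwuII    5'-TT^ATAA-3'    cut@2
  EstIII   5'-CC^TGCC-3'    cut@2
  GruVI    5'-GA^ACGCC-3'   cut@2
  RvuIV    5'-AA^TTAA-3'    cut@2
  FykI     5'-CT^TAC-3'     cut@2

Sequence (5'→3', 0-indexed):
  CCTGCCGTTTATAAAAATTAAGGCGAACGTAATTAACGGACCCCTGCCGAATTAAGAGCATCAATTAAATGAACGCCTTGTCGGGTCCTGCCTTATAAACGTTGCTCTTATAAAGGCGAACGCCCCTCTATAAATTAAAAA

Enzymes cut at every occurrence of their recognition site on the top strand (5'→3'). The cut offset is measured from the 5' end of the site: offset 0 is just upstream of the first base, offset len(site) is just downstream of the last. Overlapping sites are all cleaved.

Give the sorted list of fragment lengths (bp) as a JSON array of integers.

Per-enzyme occurrences:
  DwuII (TTATAA, off=2): starts [8, 92, 107] → cuts [10, 94, 109]
  EstIII (CCTGCC, off=2): starts [0, 42, 86] → cuts [2, 44, 88]
  GruVI (GAACGCC, off=2): starts [70, 117] → cuts [72, 119]
  RvuIV (AATTAA, off=2): starts [15, 30, 49, 62, 132] → cuts [17, 32, 51, 64, 134]
  FykI (CTTAC, off=2): no sites

All cut coordinates (distinct, sorted): [2, 10, 17, 32, 44, 51, 64, 72, 88, 94, 109, 119, 134]

Fragments:
  2→10: 8 bp
  10→17: 7 bp
  17→32: 15 bp
  32→44: 12 bp
  44→51: 7 bp
  51→64: 13 bp
  64→72: 8 bp
  72→88: 16 bp
  88→94: 6 bp
  94→109: 15 bp
  109→119: 10 bp
  119→134: 15 bp
  134→2 (wrap): 141-134+2 = 9 bp

[6,7,7,8,8,9,10,12,13,15,15,15,16]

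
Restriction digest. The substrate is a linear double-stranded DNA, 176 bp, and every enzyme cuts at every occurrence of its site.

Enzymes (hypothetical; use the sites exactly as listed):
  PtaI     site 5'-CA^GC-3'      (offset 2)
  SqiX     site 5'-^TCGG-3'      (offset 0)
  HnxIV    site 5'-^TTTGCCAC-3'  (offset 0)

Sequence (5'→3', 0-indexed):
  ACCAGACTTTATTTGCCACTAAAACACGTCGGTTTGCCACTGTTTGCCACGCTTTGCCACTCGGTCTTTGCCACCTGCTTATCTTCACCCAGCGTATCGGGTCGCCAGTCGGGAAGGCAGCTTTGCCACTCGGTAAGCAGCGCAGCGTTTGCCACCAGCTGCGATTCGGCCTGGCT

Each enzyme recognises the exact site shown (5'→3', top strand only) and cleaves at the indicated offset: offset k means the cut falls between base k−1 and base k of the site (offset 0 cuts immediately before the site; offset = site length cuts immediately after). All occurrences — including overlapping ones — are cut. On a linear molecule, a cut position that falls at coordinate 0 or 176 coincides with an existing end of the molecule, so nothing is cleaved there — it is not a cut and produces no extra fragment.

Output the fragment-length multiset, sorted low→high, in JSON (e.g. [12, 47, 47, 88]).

Scan for sites:
  PtaI (CAGC, off=2): starts [89, 117, 137, 142, 155] → cuts [91, 119, 139, 144, 157]
  SqiX (TCGG, off=0): starts [28, 60, 96, 108, 129, 165] → cuts [28, 60, 96, 108, 129, 165]
  HnxIV (TTTGCCAC, off=0): starts [11, 32, 42, 52, 66, 121, 147] → cuts [11, 32, 42, 52, 66, 121, 147]

Pooled cuts: [11, 28, 32, 42, 52, 60, 66, 91, 96, 108, 119, 121, 129, 139, 144, 147, 157, 165]

Fragments:
  [0,11): 11 bp
  [11,28): 17 bp
  [28,32): 4 bp
  [32,42): 10 bp
  [42,52): 10 bp
  [52,60): 8 bp
  [60,66): 6 bp
  [66,91): 25 bp
  [91,96): 5 bp
  [96,108): 12 bp
  [108,119): 11 bp
  [119,121): 2 bp
  [121,129): 8 bp
  [129,139): 10 bp
  [139,144): 5 bp
  [144,147): 3 bp
  [147,157): 10 bp
  [157,165): 8 bp
  [165,176): 11 bp

[2,3,4,5,5,6,8,8,8,10,10,10,10,11,11,11,12,17,25]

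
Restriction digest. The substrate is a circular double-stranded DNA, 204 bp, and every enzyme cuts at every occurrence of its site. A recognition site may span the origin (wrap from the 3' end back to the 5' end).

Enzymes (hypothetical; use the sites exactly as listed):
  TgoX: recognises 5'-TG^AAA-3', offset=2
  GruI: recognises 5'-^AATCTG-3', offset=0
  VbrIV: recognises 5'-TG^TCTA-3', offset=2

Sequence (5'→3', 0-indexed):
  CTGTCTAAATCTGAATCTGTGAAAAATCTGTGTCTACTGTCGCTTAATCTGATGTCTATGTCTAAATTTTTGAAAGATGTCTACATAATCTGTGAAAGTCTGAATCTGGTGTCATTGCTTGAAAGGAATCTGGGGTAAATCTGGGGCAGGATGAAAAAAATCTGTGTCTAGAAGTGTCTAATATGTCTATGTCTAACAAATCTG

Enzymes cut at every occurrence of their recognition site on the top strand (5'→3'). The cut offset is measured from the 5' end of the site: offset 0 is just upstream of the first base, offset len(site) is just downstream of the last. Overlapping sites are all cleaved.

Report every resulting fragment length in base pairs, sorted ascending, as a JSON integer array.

Per-enzyme occurrences:
  TgoX (TGAAA, off=2): starts [19, 70, 92, 119, 151] → cuts [21, 72, 94, 121, 153]
  GruI (AATCTG, off=0): starts [7, 13, 24, 45, 86, 102, 126, 137, 158, 198] → cuts [7, 13, 24, 45, 86, 102, 126, 137, 158, 198]
  VbrIV (TGTCTA, off=2): starts [1, 30, 52, 58, 77, 164, 174, 183, 189] → cuts [3, 32, 54, 60, 79, 166, 176, 185, 191]

All cut coordinates (distinct, sorted): [3, 7, 13, 21, 24, 32, 45, 54, 60, 72, 79, 86, 94, 102, 121, 126, 137, 153, 158, 166, 176, 185, 191, 198]

Fragments:
  3→7: 4 bp
  7→13: 6 bp
  13→21: 8 bp
  21→24: 3 bp
  24→32: 8 bp
  32→45: 13 bp
  45→54: 9 bp
  54→60: 6 bp
  60→72: 12 bp
  72→79: 7 bp
  79→86: 7 bp
  86→94: 8 bp
  94→102: 8 bp
  102→121: 19 bp
  121→126: 5 bp
  126→137: 11 bp
  137→153: 16 bp
  153→158: 5 bp
  158→166: 8 bp
  166→176: 10 bp
  176→185: 9 bp
  185→191: 6 bp
  191→198: 7 bp
  198→3 (wrap): 204-198+3 = 9 bp

[3,4,5,5,6,6,6,7,7,7,8,8,8,8,8,9,9,9,10,11,12,13,16,19]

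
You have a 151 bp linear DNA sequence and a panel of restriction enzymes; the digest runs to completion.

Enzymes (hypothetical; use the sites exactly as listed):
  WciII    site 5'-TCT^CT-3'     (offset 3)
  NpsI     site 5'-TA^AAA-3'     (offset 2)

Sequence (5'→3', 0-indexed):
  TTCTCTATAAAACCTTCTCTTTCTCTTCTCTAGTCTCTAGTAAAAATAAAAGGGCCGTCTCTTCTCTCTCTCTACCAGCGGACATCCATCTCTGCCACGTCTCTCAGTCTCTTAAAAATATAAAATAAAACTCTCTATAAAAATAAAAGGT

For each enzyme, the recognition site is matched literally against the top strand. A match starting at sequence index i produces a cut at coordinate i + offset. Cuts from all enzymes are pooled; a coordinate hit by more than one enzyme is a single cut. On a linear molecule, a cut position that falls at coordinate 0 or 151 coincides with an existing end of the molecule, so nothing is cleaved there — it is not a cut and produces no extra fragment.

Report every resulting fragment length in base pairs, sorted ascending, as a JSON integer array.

[2,2,2,4,4,5,5,5,5,5,6,6,6,6,6,7,7,8,8,9,11,12,20]

Site scan:
  WciII TCTCT/3: at [1, 15, 21, 26, 33, 57, 62, 64, 66, 68, 88, 99, 107, 131] ⇒ [4, 18, 24, 29, 36, 60, 65, 67, 69, 71, 91, 102, 110, 134]
  NpsI TAAAA/2: at [7, 40, 46, 112, 120, 125, 137, 143] ⇒ [9, 42, 48, 114, 122, 127, 139, 145]

All cut coordinates (distinct, sorted): [4, 9, 18, 24, 29, 36, 42, 48, 60, 65, 67, 69, 71, 91, 102, 110, 114, 122, 127, 134, 139, 145]

Fragment lengths:
  [0,4): 4 bp
  [4,9): 5 bp
  [9,18): 9 bp
  [18,24): 6 bp
  [24,29): 5 bp
  [29,36): 7 bp
  [36,42): 6 bp
  [42,48): 6 bp
  [48,60): 12 bp
  [60,65): 5 bp
  [65,67): 2 bp
  [67,69): 2 bp
  [69,71): 2 bp
  [71,91): 20 bp
  [91,102): 11 bp
  [102,110): 8 bp
  [110,114): 4 bp
  [114,122): 8 bp
  [122,127): 5 bp
  [127,134): 7 bp
  [134,139): 5 bp
  [139,145): 6 bp
  [145,151): 6 bp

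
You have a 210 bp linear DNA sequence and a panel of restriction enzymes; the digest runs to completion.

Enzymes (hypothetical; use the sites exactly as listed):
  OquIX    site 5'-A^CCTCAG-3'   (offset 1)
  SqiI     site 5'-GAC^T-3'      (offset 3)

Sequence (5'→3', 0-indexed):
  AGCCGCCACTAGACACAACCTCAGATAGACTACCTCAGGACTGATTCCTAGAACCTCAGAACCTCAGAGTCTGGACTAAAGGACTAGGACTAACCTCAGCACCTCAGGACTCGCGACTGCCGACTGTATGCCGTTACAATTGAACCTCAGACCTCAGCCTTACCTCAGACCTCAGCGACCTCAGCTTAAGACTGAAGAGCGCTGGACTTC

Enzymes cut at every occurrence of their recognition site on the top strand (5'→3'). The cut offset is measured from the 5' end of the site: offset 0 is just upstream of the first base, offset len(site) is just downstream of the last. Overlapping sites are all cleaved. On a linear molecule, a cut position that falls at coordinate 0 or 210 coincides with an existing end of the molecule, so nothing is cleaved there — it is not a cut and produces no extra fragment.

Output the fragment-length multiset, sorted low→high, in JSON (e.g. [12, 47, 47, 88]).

Scan for sites:
  OquIX ACCTCAG/1: at [17, 31, 52, 60, 92, 100, 143, 150, 161, 168, 177] ⇒ [18, 32, 53, 61, 93, 101, 144, 151, 162, 169, 178]
  SqiI GACT/3: at [27, 38, 73, 81, 87, 107, 114, 121, 189, 204] ⇒ [30, 41, 76, 84, 90, 110, 117, 124, 192, 207]

Pooled cuts: [18, 30, 32, 41, 53, 61, 76, 84, 90, 93, 101, 110, 117, 124, 144, 151, 162, 169, 178, 192, 207]

Fragments:
  [0,18): 18 bp
  [18,30): 12 bp
  [30,32): 2 bp
  [32,41): 9 bp
  [41,53): 12 bp
  [53,61): 8 bp
  [61,76): 15 bp
  [76,84): 8 bp
  [84,90): 6 bp
  [90,93): 3 bp
  [93,101): 8 bp
  [101,110): 9 bp
  [110,117): 7 bp
  [117,124): 7 bp
  [124,144): 20 bp
  [144,151): 7 bp
  [151,162): 11 bp
  [162,169): 7 bp
  [169,178): 9 bp
  [178,192): 14 bp
  [192,207): 15 bp
  [207,210): 3 bp

[2,3,3,6,7,7,7,7,8,8,8,9,9,9,11,12,12,14,15,15,18,20]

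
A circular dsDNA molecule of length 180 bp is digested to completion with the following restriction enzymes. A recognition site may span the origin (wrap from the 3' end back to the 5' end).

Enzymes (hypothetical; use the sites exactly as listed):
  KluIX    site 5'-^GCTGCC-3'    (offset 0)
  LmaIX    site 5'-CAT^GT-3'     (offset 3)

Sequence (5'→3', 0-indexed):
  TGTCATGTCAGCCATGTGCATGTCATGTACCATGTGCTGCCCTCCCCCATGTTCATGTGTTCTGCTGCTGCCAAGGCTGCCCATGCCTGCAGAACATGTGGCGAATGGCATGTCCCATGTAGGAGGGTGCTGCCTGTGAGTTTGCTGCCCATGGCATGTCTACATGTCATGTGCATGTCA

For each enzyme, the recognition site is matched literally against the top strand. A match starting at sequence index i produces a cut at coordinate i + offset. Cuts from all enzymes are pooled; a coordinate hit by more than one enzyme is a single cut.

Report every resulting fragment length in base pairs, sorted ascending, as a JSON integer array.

[2,5,5,5,5,6,6,6,7,7,8,9,9,10,10,14,14,15,15,22]

Scan for sites:
  KluIX GCTGCC/0: at [35, 66, 75, 128, 143] ⇒ [35, 66, 75, 128, 143]
  LmaIX CATGT/3: at [3, 12, 18, 23, 30, 47, 53, 94, 108, 115, 154, 162, 167, 173, 178] ⇒ [1, 6, 15, 21, 26, 33, 50, 56, 97, 111, 118, 157, 165, 170, 176]

Pooled cuts: [1, 6, 15, 21, 26, 33, 35, 50, 56, 66, 75, 97, 111, 118, 128, 143, 157, 165, 170, 176]

Fragment lengths:
  1→6: 5 bp
  6→15: 9 bp
  15→21: 6 bp
  21→26: 5 bp
  26→33: 7 bp
  33→35: 2 bp
  35→50: 15 bp
  50→56: 6 bp
  56→66: 10 bp
  66→75: 9 bp
  75→97: 22 bp
  97→111: 14 bp
  111→118: 7 bp
  118→128: 10 bp
  128→143: 15 bp
  143→157: 14 bp
  157→165: 8 bp
  165→170: 5 bp
  170→176: 6 bp
  176→1 (wrap): 180-176+1 = 5 bp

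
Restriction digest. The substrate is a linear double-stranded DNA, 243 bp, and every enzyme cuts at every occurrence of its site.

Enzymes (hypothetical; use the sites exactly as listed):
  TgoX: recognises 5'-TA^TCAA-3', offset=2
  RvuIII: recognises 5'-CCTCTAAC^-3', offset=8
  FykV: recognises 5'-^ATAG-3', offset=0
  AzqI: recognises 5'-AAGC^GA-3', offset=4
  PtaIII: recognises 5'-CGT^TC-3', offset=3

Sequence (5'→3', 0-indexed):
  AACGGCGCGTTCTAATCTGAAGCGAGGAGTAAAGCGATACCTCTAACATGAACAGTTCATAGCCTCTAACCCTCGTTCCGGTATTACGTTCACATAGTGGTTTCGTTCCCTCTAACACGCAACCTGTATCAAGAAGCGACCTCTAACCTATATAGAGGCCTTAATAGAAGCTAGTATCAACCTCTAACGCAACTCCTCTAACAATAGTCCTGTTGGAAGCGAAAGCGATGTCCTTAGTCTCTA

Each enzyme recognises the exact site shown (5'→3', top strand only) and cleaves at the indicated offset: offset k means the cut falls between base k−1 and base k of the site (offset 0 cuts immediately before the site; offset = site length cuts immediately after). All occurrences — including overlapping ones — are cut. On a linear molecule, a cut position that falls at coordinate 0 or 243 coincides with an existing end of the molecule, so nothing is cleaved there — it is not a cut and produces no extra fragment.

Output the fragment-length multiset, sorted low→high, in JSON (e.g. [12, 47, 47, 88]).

[1,4,4,6,6,9,10,10,10,11,12,12,12,12,12,12,13,13,13,13,14,17,17]

Site scan:
  TgoX TATCAA/2: at [126, 174] ⇒ [128, 176]
  RvuIII CCTCTAAC/8: at [39, 62, 108, 139, 180, 194] ⇒ [47, 70, 116, 147, 188, 202]
  FykV ATAG/0: at [58, 93, 151, 163, 203] ⇒ [58, 93, 151, 163, 203]
  AzqI AAGCGA/4: at [19, 31, 133, 216, 222] ⇒ [23, 35, 137, 220, 226]
  PtaIII CGTTC/3: at [7, 73, 86, 103] ⇒ [10, 76, 89, 106]

All cut coordinates (distinct, sorted): [10, 23, 35, 47, 58, 70, 76, 89, 93, 106, 116, 128, 137, 147, 151, 163, 176, 188, 202, 203, 220, 226]

Fragments:
  [0,10): 10 bp
  [10,23): 13 bp
  [23,35): 12 bp
  [35,47): 12 bp
  [47,58): 11 bp
  [58,70): 12 bp
  [70,76): 6 bp
  [76,89): 13 bp
  [89,93): 4 bp
  [93,106): 13 bp
  [106,116): 10 bp
  [116,128): 12 bp
  [128,137): 9 bp
  [137,147): 10 bp
  [147,151): 4 bp
  [151,163): 12 bp
  [163,176): 13 bp
  [176,188): 12 bp
  [188,202): 14 bp
  [202,203): 1 bp
  [203,220): 17 bp
  [220,226): 6 bp
  [226,243): 17 bp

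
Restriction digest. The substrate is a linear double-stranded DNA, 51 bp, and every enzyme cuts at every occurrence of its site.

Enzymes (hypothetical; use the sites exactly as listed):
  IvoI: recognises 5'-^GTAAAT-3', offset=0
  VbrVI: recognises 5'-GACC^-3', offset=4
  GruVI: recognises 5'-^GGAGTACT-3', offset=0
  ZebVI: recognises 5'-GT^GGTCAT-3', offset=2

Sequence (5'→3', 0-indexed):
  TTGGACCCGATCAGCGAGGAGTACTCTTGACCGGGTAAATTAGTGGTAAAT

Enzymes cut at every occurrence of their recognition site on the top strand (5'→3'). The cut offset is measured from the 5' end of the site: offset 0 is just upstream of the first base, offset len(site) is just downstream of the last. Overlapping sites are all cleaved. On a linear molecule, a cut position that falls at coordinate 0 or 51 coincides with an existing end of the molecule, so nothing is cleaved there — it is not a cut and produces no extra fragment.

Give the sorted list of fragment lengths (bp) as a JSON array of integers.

[2,6,7,10,11,15]

Scan for sites:
  IvoI GTAAAT/0: at [34, 45] ⇒ [34, 45]
  VbrVI GACC/4: at [3, 28] ⇒ [7, 32]
  GruVI GGAGTACT/0: at [17] ⇒ [17]
  ZebVI (GTGGTCAT, off=2): no sites

Pooled cuts: [7, 17, 32, 34, 45]

Fragment lengths:
  [0,7): 7 bp
  [7,17): 10 bp
  [17,32): 15 bp
  [32,34): 2 bp
  [34,45): 11 bp
  [45,51): 6 bp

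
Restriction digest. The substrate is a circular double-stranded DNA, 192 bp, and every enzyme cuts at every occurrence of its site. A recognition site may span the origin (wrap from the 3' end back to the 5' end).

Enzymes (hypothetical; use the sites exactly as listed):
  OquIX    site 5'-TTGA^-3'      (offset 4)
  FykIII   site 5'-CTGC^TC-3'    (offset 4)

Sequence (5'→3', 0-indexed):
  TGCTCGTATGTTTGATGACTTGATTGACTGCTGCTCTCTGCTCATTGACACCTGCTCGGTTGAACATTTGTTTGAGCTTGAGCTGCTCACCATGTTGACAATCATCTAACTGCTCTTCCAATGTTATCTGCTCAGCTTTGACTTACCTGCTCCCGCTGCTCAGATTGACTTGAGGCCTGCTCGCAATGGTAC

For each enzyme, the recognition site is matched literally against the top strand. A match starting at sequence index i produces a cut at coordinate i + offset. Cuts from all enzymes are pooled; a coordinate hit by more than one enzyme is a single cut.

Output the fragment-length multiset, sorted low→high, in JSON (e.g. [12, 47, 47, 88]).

Site scan:
  OquIX (TTGA, off=4): starts [11, 19, 23, 44, 59, 71, 77, 94, 137, 164, 169] → cuts [15, 23, 27, 48, 63, 75, 81, 98, 141, 168, 173]
  FykIII (CTGCTC, off=4): starts [30, 37, 51, 82, 109, 127, 146, 155, 176, 191] → cuts [3, 34, 41, 55, 86, 113, 131, 150, 159, 180]

All cut coordinates (distinct, sorted): [3, 15, 23, 27, 34, 41, 48, 55, 63, 75, 81, 86, 98, 113, 131, 141, 150, 159, 168, 173, 180]

Fragment lengths:
  3→15: 12 bp
  15→23: 8 bp
  23→27: 4 bp
  27→34: 7 bp
  34→41: 7 bp
  41→48: 7 bp
  48→55: 7 bp
  55→63: 8 bp
  63→75: 12 bp
  75→81: 6 bp
  81→86: 5 bp
  86→98: 12 bp
  98→113: 15 bp
  113→131: 18 bp
  131→141: 10 bp
  141→150: 9 bp
  150→159: 9 bp
  159→168: 9 bp
  168→173: 5 bp
  173→180: 7 bp
  180→3 (wrap): 192-180+3 = 15 bp

[4,5,5,6,7,7,7,7,7,8,8,9,9,9,10,12,12,12,15,15,18]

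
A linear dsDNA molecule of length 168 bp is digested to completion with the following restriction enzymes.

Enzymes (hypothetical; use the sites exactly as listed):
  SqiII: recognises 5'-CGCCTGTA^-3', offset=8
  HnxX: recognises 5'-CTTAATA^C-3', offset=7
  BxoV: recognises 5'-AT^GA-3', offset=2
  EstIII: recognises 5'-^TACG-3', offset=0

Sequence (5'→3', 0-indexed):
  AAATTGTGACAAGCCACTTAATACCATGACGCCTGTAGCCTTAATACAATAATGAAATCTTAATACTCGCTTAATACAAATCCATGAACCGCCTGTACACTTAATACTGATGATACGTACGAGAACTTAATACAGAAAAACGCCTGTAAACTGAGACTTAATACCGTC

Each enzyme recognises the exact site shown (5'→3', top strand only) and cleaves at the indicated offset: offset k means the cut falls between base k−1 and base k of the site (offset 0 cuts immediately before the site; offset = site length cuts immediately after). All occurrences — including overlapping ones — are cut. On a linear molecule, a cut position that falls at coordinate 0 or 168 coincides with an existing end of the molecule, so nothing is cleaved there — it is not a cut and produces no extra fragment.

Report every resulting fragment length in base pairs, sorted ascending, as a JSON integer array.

[2,4,4,5,5,7,9,9,9,10,11,12,12,15,15,16,23]

Per-enzyme occurrences:
  SqiII CGCCTGTA/8: at [29, 89, 140] ⇒ [37, 97, 148]
  HnxX CTTAATAC/7: at [16, 39, 58, 69, 99, 125, 156] ⇒ [23, 46, 65, 76, 106, 132, 163]
  BxoV ATGA/2: at [25, 51, 83, 109] ⇒ [27, 53, 85, 111]
  EstIII TACG/0: at [113, 117] ⇒ [113, 117]

Pooled cuts: [23, 27, 37, 46, 53, 65, 76, 85, 97, 106, 111, 113, 117, 132, 148, 163]

Fragment lengths:
  [0,23): 23 bp
  [23,27): 4 bp
  [27,37): 10 bp
  [37,46): 9 bp
  [46,53): 7 bp
  [53,65): 12 bp
  [65,76): 11 bp
  [76,85): 9 bp
  [85,97): 12 bp
  [97,106): 9 bp
  [106,111): 5 bp
  [111,113): 2 bp
  [113,117): 4 bp
  [117,132): 15 bp
  [132,148): 16 bp
  [148,163): 15 bp
  [163,168): 5 bp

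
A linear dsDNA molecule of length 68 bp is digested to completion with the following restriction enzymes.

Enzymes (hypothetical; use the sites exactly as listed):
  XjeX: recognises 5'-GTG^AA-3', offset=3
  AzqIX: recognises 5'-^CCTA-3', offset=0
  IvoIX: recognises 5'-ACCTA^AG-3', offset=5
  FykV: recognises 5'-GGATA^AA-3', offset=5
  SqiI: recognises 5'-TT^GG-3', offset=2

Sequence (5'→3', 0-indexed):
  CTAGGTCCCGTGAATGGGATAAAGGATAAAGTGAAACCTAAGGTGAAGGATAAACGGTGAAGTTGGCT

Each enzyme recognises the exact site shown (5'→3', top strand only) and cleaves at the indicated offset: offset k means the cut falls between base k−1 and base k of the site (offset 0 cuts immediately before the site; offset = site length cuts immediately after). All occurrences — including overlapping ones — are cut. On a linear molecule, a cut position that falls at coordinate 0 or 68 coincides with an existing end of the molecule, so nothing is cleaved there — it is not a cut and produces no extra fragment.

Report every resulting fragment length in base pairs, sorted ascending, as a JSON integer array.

Site scan:
  XjeX (GTGAA, off=3): starts [9, 30, 42, 56] → cuts [12, 33, 45, 59]
  AzqIX (CCTA, off=0): starts [36] → cuts [36]
  IvoIX (ACCTAAG, off=5): starts [35] → cuts [40]
  FykV (GGATAAA, off=5): starts [16, 23, 47] → cuts [21, 28, 52]
  SqiI (TTGG, off=2): starts [62] → cuts [64]

Pooled cuts: [12, 21, 28, 33, 36, 40, 45, 52, 59, 64]

Fragments:
  [0,12): 12 bp
  [12,21): 9 bp
  [21,28): 7 bp
  [28,33): 5 bp
  [33,36): 3 bp
  [36,40): 4 bp
  [40,45): 5 bp
  [45,52): 7 bp
  [52,59): 7 bp
  [59,64): 5 bp
  [64,68): 4 bp

[3,4,4,5,5,5,7,7,7,9,12]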